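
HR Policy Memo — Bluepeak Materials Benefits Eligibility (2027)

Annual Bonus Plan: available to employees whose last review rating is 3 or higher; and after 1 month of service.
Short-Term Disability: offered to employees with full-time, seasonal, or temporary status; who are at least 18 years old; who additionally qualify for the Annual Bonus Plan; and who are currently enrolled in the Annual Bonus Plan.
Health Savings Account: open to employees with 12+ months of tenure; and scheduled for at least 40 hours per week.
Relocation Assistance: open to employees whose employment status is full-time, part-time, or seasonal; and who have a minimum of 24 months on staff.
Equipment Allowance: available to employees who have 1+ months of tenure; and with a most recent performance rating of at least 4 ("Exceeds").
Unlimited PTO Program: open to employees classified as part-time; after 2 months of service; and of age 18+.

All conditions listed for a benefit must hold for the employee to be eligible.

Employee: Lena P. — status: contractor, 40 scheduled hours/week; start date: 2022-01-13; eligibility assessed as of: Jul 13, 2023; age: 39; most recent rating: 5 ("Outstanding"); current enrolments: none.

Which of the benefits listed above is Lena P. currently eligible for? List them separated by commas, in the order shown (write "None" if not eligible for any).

Service from 2022-01-13 to Jul 13, 2023: 546 days.
Annual Bonus Plan — rating 5 ≥ 3 ✓; service 546 days ≥ 1 month (≈30 days) ✓ → eligible.
Short-Term Disability — status contractor ✗ (requires full-time, seasonal, or temporary) → not eligible.
Health Savings Account — service 546 days ≥ 12 months (≈360 days) ✓; 40 hrs/wk ≥ 40 ✓ → eligible.
Relocation Assistance — status contractor ✗ (requires full-time, part-time, or seasonal) → not eligible.
Equipment Allowance — service 546 days ≥ 1 month (≈30 days) ✓; rating 5 ≥ 4 ✓ → eligible.
Unlimited PTO Program — status contractor ✗ (requires part-time) → not eligible.

Annual Bonus Plan, Health Savings Account, Equipment Allowance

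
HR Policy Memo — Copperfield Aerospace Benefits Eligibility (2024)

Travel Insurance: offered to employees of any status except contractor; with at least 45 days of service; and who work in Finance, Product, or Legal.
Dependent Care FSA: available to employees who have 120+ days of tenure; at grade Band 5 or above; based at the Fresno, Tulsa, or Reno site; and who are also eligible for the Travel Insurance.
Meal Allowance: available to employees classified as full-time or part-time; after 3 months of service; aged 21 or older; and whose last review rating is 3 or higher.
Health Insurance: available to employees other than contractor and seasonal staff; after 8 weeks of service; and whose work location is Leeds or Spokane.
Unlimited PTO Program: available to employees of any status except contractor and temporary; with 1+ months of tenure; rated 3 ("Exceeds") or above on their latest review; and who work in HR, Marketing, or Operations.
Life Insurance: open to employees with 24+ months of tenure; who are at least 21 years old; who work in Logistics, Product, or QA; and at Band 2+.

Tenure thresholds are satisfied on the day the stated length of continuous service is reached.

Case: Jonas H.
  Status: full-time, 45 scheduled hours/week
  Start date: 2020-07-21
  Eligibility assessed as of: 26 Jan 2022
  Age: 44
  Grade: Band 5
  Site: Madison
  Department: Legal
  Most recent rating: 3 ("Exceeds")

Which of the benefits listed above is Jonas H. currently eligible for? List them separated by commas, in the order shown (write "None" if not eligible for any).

Travel Insurance, Meal Allowance

Service from 2020-07-21 to 26 Jan 2022: 554 days.
Travel Insurance — status full-time ✓ (not excluded); service 554 days ≥ 45 days ✓; dept Legal ✓ → eligible.
Dependent Care FSA — service 554 days ≥ 120 days ✓; grade Band 5 ≥ Band 5 ✓; site Madison ✗ (not Fresno, Tulsa, or Reno) → not eligible.
Meal Allowance — status full-time ✓; service 554 days ≥ 3 months (≈90 days) ✓; age 44 ≥ 21 ✓; rating 3 ≥ 3 ✓ → eligible.
Health Insurance — status full-time ✓ (not excluded); service 554 days ≥ 8 weeks (≈56 days) ✓; site Madison ✗ (not Leeds or Spokane) → not eligible.
Unlimited PTO Program — status full-time ✓ (not excluded); service 554 days ≥ 1 month (≈30 days) ✓; rating 3 ≥ 3 ✓; dept Legal ✗ → not eligible.
Life Insurance — service 554 days < 24 months (≈720 days) ✗ → not eligible.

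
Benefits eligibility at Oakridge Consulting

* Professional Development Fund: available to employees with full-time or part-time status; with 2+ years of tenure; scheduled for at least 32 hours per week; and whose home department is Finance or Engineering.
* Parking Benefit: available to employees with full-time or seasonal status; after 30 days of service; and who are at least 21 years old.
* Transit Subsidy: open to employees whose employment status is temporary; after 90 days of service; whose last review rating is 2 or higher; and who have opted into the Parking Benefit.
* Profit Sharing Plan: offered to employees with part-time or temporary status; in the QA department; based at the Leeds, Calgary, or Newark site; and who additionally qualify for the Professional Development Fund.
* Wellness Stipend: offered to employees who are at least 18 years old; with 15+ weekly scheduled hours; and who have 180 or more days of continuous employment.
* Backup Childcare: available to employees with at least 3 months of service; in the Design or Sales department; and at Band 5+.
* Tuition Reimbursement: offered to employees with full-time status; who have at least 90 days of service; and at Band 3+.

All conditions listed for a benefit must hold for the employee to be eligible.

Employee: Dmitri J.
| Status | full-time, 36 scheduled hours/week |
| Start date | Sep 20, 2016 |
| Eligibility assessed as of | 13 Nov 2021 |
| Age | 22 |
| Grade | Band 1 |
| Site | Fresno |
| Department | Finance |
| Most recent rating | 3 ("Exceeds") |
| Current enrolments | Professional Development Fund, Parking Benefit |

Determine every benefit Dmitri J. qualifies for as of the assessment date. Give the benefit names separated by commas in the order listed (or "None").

Professional Development Fund, Parking Benefit, Wellness Stipend

Service from Sep 20, 2016 to 13 Nov 2021: 1880 days.
Professional Development Fund — status full-time ✓; service 1880 days ≥ 2 years (≈730 days) ✓; 36 hrs/wk ≥ 32 ✓; dept Finance ✓ → eligible.
Parking Benefit — status full-time ✓; service 1880 days ≥ 30 days ✓; age 22 ≥ 21 ✓ → eligible.
Transit Subsidy — status full-time ✗ (requires temporary) → not eligible.
Profit Sharing Plan — status full-time ✗ (requires part-time or temporary) → not eligible.
Wellness Stipend — age 22 ≥ 18 ✓; 36 hrs/wk ≥ 15 ✓; service 1880 days ≥ 180 days ✓ → eligible.
Backup Childcare — service 1880 days ≥ 3 months (≈90 days) ✓; dept Finance ✗ → not eligible.
Tuition Reimbursement — status full-time ✓; service 1880 days ≥ 90 days ✓; grade Band 1 < Band 3 ✗ → not eligible.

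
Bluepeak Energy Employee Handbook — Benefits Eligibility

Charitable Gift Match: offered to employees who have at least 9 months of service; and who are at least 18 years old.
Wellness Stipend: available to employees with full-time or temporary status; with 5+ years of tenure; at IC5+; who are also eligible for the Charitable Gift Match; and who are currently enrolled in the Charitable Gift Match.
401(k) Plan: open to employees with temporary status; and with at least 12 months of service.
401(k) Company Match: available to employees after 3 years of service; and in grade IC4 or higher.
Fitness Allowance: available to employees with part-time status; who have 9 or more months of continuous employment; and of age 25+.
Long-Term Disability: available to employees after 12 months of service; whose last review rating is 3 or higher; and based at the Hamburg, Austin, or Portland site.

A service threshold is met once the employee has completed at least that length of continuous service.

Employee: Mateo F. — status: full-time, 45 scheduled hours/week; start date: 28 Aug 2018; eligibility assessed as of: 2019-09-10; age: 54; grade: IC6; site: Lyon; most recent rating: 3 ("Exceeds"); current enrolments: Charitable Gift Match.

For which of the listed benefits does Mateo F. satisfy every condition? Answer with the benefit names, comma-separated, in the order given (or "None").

Service from 28 Aug 2018 to 2019-09-10: 378 days.
Charitable Gift Match — service 378 days ≥ 9 months (≈270 days) ✓; age 54 ≥ 18 ✓ → eligible.
Wellness Stipend — status full-time ✓; service 378 days < 5 years (≈1825 days) ✗ → not eligible.
401(k) Plan — status full-time ✗ (requires temporary) → not eligible.
401(k) Company Match — service 378 days < 3 years (≈1095 days) ✗ → not eligible.
Fitness Allowance — status full-time ✗ (requires part-time) → not eligible.
Long-Term Disability — service 378 days ≥ 12 months (≈360 days) ✓; rating 3 ≥ 3 ✓; site Lyon ✗ (not Hamburg, Austin, or Portland) → not eligible.

Charitable Gift Match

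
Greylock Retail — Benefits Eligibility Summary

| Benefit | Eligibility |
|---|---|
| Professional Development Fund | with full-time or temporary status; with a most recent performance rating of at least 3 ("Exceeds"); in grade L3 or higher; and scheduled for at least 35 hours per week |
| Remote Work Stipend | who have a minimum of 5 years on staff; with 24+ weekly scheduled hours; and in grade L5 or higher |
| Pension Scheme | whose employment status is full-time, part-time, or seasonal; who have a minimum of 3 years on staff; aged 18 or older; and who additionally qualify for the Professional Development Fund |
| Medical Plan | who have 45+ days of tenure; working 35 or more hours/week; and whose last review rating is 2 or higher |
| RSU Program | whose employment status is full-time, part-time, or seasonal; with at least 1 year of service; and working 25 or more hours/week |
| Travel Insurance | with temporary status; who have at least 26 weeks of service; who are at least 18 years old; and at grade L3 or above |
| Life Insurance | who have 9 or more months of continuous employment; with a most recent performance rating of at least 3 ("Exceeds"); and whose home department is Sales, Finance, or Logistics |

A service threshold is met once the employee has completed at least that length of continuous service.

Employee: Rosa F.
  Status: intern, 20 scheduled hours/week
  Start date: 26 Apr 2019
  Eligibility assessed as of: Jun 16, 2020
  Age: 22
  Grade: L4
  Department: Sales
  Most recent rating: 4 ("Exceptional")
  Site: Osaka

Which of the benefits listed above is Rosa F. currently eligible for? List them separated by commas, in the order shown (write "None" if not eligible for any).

Service from 26 Apr 2019 to Jun 16, 2020: 417 days.
Professional Development Fund — status intern ✗ (requires full-time or temporary) → not eligible.
Remote Work Stipend — service 417 days < 5 years (≈1825 days) ✗ → not eligible.
Pension Scheme — status intern ✗ (requires full-time, part-time, or seasonal) → not eligible.
Medical Plan — service 417 days ≥ 45 days ✓; 20 hrs/wk < 35 ✗ → not eligible.
RSU Program — status intern ✗ (requires full-time, part-time, or seasonal) → not eligible.
Travel Insurance — status intern ✗ (requires temporary) → not eligible.
Life Insurance — service 417 days ≥ 9 months (≈270 days) ✓; rating 4 ≥ 3 ✓; dept Sales ✓ → eligible.

Life Insurance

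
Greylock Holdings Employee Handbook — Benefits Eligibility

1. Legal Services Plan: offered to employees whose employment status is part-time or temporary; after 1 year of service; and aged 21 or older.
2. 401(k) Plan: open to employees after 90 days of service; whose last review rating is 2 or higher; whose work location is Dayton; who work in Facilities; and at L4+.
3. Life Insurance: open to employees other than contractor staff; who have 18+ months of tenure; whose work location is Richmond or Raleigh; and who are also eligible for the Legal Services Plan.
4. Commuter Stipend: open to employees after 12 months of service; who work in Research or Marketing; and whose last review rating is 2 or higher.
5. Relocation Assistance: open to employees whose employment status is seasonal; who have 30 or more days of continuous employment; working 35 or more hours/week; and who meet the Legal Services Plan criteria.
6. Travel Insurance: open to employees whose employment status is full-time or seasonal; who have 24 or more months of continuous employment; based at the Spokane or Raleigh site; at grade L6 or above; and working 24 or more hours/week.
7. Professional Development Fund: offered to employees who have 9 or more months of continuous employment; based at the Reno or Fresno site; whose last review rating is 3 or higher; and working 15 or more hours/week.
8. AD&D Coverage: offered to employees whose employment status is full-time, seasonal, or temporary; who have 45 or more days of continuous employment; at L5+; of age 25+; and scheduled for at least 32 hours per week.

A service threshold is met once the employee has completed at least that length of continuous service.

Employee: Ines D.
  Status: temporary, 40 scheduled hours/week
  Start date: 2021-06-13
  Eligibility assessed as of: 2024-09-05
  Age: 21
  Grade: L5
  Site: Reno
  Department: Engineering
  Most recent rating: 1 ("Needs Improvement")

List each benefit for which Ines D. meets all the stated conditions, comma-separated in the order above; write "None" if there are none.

Legal Services Plan

Service from 2021-06-13 to 2024-09-05: 1180 days.
Legal Services Plan — status temporary ✓; service 1180 days ≥ 1 year (≈365 days) ✓; age 21 ≥ 21 ✓ → eligible.
401(k) Plan — service 1180 days ≥ 90 days ✓; rating 1 < 2 ✗ → not eligible.
Life Insurance — status temporary ✓ (not excluded); service 1180 days ≥ 18 months (≈540 days) ✓; site Reno ✗ (not Richmond or Raleigh) → not eligible.
Commuter Stipend — service 1180 days ≥ 12 months (≈360 days) ✓; dept Engineering ✗ → not eligible.
Relocation Assistance — status temporary ✗ (requires seasonal) → not eligible.
Travel Insurance — status temporary ✗ (requires full-time or seasonal) → not eligible.
Professional Development Fund — service 1180 days ≥ 9 months (≈270 days) ✓; site Reno ✓; rating 1 < 3 ✗ → not eligible.
AD&D Coverage — status temporary ✓; service 1180 days ≥ 45 days ✓; grade L5 ≥ L5 ✓; age 21 < 25 ✗ → not eligible.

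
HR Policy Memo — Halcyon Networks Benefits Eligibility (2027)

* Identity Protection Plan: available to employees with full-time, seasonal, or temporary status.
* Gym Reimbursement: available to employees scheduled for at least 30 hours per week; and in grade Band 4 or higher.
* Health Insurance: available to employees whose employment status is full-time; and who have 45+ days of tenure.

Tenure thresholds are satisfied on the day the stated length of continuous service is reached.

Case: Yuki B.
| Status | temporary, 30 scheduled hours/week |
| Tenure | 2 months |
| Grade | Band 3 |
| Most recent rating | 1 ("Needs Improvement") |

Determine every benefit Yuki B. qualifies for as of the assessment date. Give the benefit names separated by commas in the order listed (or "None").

Identity Protection Plan

Identity Protection Plan — status temporary ✓ → eligible.
Gym Reimbursement — 30 hrs/wk ≥ 30 ✓; grade Band 3 < Band 4 ✗ → not eligible.
Health Insurance — status temporary ✗ (requires full-time) → not eligible.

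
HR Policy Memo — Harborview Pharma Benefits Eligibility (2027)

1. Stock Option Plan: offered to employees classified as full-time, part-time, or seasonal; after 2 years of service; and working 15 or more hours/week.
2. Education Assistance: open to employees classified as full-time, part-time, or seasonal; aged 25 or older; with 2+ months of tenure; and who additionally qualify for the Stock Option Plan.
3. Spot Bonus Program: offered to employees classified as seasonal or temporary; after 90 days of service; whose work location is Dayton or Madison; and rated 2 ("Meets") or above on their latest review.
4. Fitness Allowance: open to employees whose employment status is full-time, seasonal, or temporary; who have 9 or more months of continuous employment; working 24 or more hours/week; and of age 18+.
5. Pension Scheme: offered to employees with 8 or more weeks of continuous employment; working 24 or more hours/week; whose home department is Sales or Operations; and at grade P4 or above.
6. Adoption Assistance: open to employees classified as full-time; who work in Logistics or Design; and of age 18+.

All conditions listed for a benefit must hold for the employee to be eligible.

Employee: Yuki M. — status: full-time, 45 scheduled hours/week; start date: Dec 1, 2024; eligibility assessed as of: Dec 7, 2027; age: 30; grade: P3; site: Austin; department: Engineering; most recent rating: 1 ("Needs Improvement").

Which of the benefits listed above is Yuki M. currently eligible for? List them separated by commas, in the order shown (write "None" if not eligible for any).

Stock Option Plan, Education Assistance, Fitness Allowance

Service from Dec 1, 2024 to Dec 7, 2027: 1101 days.
Stock Option Plan — status full-time ✓; service 1101 days ≥ 2 years (≈730 days) ✓; 45 hrs/wk ≥ 15 ✓ → eligible.
Education Assistance — status full-time ✓; age 30 ≥ 25 ✓; service 1101 days ≥ 2 months (≈60 days) ✓; eligible for Stock Option Plan ✓ → eligible.
Spot Bonus Program — status full-time ✗ (requires seasonal or temporary) → not eligible.
Fitness Allowance — status full-time ✓; service 1101 days ≥ 9 months (≈270 days) ✓; 45 hrs/wk ≥ 24 ✓; age 30 ≥ 18 ✓ → eligible.
Pension Scheme — service 1101 days ≥ 8 weeks (≈56 days) ✓; 45 hrs/wk ≥ 24 ✓; dept Engineering ✗ → not eligible.
Adoption Assistance — status full-time ✓; dept Engineering ✗ → not eligible.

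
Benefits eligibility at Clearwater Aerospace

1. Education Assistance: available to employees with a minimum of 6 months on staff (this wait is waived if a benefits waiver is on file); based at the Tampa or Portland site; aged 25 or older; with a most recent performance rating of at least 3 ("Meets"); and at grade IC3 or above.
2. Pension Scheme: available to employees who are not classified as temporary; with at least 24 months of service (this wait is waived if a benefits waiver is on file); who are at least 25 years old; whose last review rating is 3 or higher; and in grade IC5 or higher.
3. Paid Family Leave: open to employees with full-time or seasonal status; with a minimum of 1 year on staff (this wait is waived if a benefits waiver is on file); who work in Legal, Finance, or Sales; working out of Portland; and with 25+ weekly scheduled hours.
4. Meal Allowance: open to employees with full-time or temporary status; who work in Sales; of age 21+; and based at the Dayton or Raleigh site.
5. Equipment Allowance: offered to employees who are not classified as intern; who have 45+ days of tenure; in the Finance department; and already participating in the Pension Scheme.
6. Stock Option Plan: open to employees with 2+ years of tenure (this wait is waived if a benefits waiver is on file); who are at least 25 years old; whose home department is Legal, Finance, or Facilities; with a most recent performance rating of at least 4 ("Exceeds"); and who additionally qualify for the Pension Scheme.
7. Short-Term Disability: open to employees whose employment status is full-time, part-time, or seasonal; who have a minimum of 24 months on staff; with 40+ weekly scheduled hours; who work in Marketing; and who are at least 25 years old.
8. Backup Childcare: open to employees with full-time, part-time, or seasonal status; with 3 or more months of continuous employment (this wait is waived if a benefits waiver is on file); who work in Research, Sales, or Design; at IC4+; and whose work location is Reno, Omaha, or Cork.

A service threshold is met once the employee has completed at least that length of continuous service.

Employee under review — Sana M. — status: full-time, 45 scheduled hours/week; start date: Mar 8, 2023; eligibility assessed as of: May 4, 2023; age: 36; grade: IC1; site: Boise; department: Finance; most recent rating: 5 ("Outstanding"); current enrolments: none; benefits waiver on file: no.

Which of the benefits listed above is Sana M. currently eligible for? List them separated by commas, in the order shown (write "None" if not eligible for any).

Service from Mar 8, 2023 to May 4, 2023: 57 days.
Education Assistance — no waiver, service 57 days < 6 months (≈180 days) ✗ → not eligible.
Pension Scheme — status full-time ✓ (not excluded); no waiver, service 57 days < 24 months (≈720 days) ✗ → not eligible.
Paid Family Leave — status full-time ✓; no waiver, service 57 days < 1 year (≈365 days) ✗ → not eligible.
Meal Allowance — status full-time ✓; dept Finance ✗ → not eligible.
Equipment Allowance — status full-time ✓ (not excluded); service 57 days ≥ 45 days ✓; dept Finance ✓; not enrolled in Pension Scheme ✗ → not eligible.
Stock Option Plan — no waiver, service 57 days < 2 years (≈730 days) ✗ → not eligible.
Short-Term Disability — status full-time ✓; service 57 days < 24 months (≈720 days) ✗ → not eligible.
Backup Childcare — status full-time ✓; no waiver, service 57 days < 3 months (≈90 days) ✗ → not eligible.

None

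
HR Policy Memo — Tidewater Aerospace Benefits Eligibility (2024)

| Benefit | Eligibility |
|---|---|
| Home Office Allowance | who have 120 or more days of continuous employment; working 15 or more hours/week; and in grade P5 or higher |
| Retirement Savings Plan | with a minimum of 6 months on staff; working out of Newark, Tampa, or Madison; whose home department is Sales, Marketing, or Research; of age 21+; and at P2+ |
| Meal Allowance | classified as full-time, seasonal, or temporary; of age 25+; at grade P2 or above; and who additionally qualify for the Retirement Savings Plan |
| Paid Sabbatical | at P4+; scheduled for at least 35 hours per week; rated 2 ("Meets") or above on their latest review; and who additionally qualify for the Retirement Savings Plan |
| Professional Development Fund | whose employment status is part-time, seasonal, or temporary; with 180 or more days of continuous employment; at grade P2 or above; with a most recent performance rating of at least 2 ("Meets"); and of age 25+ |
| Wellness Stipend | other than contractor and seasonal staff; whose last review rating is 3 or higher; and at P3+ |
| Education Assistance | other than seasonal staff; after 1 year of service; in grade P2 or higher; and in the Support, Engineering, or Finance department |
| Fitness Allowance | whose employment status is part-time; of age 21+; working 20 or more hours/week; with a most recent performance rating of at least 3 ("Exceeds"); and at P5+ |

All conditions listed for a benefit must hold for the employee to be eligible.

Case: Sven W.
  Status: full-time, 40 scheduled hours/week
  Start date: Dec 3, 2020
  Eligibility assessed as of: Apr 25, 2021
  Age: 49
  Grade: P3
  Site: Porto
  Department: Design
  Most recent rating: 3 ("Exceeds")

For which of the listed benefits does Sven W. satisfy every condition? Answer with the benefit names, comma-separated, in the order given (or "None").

Service from Dec 3, 2020 to Apr 25, 2021: 143 days.
Home Office Allowance — service 143 days ≥ 120 days ✓; 40 hrs/wk ≥ 15 ✓; grade P3 < P5 ✗ → not eligible.
Retirement Savings Plan — service 143 days < 6 months (≈180 days) ✗ → not eligible.
Meal Allowance — status full-time ✓; age 49 ≥ 25 ✓; grade P3 ≥ P2 ✓; not eligible for Retirement Savings Plan ✗ → not eligible.
Paid Sabbatical — grade P3 < P4 ✗ → not eligible.
Professional Development Fund — status full-time ✗ (requires part-time, seasonal, or temporary) → not eligible.
Wellness Stipend — status full-time ✓ (not excluded); rating 3 ≥ 3 ✓; grade P3 ≥ P3 ✓ → eligible.
Education Assistance — status full-time ✓ (not excluded); service 143 days < 1 year (≈365 days) ✗ → not eligible.
Fitness Allowance — status full-time ✗ (requires part-time) → not eligible.

Wellness Stipend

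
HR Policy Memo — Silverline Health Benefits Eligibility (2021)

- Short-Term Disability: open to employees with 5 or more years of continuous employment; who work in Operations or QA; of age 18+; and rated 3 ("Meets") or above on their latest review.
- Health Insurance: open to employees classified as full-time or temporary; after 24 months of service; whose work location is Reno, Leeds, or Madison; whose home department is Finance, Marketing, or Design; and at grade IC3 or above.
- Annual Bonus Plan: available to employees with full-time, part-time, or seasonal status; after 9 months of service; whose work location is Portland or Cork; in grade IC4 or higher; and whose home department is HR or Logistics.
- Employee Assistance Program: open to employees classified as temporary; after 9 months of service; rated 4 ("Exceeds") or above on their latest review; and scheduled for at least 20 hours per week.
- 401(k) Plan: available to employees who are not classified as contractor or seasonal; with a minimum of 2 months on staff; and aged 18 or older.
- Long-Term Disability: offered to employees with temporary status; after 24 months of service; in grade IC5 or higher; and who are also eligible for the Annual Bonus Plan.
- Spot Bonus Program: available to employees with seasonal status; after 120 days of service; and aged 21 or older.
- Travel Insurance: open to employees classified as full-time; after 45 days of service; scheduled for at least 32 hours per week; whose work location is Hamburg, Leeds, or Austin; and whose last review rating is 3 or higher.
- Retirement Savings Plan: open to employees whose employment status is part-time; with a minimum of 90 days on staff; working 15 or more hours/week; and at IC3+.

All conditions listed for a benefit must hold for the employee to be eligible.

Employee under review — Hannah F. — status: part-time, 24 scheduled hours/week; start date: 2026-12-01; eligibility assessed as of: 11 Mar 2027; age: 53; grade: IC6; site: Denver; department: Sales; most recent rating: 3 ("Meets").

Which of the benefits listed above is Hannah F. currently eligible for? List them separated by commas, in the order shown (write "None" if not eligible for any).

Service from 2026-12-01 to 11 Mar 2027: 100 days.
Short-Term Disability — service 100 days < 5 years (≈1825 days) ✗ → not eligible.
Health Insurance — status part-time ✗ (requires full-time or temporary) → not eligible.
Annual Bonus Plan — status part-time ✓; service 100 days < 9 months (≈270 days) ✗ → not eligible.
Employee Assistance Program — status part-time ✗ (requires temporary) → not eligible.
401(k) Plan — status part-time ✓ (not excluded); service 100 days ≥ 2 months (≈60 days) ✓; age 53 ≥ 18 ✓ → eligible.
Long-Term Disability — status part-time ✗ (requires temporary) → not eligible.
Spot Bonus Program — status part-time ✗ (requires seasonal) → not eligible.
Travel Insurance — status part-time ✗ (requires full-time) → not eligible.
Retirement Savings Plan — status part-time ✓; service 100 days ≥ 90 days ✓; 24 hrs/wk ≥ 15 ✓; grade IC6 ≥ IC3 ✓ → eligible.

401(k) Plan, Retirement Savings Plan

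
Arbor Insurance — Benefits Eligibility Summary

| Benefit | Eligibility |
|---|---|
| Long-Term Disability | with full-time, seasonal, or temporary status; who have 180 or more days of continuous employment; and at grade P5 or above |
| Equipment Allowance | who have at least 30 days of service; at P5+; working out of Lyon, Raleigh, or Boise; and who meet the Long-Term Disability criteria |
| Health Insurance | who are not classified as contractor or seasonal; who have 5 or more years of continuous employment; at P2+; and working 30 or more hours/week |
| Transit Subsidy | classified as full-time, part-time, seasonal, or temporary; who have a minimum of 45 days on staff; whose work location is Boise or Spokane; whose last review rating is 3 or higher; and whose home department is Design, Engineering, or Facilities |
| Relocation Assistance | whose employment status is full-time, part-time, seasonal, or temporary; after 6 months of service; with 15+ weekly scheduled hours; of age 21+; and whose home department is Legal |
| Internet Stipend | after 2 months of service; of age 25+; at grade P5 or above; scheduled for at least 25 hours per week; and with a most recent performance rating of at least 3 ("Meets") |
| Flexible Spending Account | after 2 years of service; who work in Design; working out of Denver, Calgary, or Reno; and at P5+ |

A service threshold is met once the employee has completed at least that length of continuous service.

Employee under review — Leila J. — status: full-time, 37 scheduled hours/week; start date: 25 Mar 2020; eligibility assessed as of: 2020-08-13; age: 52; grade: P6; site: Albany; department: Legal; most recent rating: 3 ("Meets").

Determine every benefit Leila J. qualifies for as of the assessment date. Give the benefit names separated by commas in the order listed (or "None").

Internet Stipend

Service from 25 Mar 2020 to 2020-08-13: 141 days.
Long-Term Disability — status full-time ✓; service 141 days < 180 days ✗ → not eligible.
Equipment Allowance — service 141 days ≥ 30 days ✓; grade P6 ≥ P5 ✓; site Albany ✗ (not Lyon, Raleigh, or Boise) → not eligible.
Health Insurance — status full-time ✓ (not excluded); service 141 days < 5 years (≈1825 days) ✗ → not eligible.
Transit Subsidy — status full-time ✓; service 141 days ≥ 45 days ✓; site Albany ✗ (not Boise or Spokane) → not eligible.
Relocation Assistance — status full-time ✓; service 141 days < 6 months (≈180 days) ✗ → not eligible.
Internet Stipend — service 141 days ≥ 2 months (≈60 days) ✓; age 52 ≥ 25 ✓; grade P6 ≥ P5 ✓; 37 hrs/wk ≥ 25 ✓; rating 3 ≥ 3 ✓ → eligible.
Flexible Spending Account — service 141 days < 2 years (≈730 days) ✗ → not eligible.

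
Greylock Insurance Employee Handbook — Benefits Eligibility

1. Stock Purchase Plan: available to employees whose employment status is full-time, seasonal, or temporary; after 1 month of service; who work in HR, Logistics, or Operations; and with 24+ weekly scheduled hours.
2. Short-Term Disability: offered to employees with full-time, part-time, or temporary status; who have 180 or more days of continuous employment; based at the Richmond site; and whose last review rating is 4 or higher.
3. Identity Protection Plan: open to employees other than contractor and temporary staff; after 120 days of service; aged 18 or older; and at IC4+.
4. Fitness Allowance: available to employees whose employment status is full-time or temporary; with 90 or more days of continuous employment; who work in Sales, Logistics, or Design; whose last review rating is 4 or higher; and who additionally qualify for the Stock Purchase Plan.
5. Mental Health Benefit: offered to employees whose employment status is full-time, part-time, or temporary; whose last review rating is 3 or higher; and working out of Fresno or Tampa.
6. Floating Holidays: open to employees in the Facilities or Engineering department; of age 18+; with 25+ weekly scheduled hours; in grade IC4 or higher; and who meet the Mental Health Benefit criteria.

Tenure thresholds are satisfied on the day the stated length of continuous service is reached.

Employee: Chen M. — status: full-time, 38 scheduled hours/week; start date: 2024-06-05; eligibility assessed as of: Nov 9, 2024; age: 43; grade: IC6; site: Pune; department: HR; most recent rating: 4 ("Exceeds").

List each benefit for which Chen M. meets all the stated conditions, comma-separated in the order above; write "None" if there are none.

Stock Purchase Plan, Identity Protection Plan

Service from 2024-06-05 to Nov 9, 2024: 157 days.
Stock Purchase Plan — status full-time ✓; service 157 days ≥ 1 month (≈30 days) ✓; dept HR ✓; 38 hrs/wk ≥ 24 ✓ → eligible.
Short-Term Disability — status full-time ✓; service 157 days < 180 days ✗ → not eligible.
Identity Protection Plan — status full-time ✓ (not excluded); service 157 days ≥ 120 days ✓; age 43 ≥ 18 ✓; grade IC6 ≥ IC4 ✓ → eligible.
Fitness Allowance — status full-time ✓; service 157 days ≥ 90 days ✓; dept HR ✗ → not eligible.
Mental Health Benefit — status full-time ✓; rating 4 ≥ 3 ✓; site Pune ✗ (not Fresno or Tampa) → not eligible.
Floating Holidays — dept HR ✗ → not eligible.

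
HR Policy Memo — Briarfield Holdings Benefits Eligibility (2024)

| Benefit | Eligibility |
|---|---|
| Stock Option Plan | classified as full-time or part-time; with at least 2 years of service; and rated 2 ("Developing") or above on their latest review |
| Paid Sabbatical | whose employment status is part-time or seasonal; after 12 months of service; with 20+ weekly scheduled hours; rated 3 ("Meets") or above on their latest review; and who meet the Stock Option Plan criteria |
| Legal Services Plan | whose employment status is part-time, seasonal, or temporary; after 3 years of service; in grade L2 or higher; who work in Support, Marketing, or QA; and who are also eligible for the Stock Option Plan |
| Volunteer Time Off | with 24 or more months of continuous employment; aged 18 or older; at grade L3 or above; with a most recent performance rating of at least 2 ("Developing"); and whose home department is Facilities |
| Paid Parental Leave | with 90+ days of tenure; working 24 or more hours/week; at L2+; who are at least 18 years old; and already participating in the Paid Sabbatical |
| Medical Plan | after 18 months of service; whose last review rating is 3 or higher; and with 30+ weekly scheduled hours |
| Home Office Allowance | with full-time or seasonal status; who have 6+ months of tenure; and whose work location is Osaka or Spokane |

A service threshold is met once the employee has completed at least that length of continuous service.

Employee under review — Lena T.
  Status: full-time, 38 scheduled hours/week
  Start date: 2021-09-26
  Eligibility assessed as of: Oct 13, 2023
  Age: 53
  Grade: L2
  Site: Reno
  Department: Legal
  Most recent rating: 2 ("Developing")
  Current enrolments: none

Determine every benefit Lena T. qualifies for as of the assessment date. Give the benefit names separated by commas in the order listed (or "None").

Stock Option Plan

Service from 2021-09-26 to Oct 13, 2023: 747 days.
Stock Option Plan — status full-time ✓; service 747 days ≥ 2 years (≈730 days) ✓; rating 2 ≥ 2 ✓ → eligible.
Paid Sabbatical — status full-time ✗ (requires part-time or seasonal) → not eligible.
Legal Services Plan — status full-time ✗ (requires part-time, seasonal, or temporary) → not eligible.
Volunteer Time Off — service 747 days ≥ 24 months (≈720 days) ✓; age 53 ≥ 18 ✓; grade L2 < L3 ✗ → not eligible.
Paid Parental Leave — service 747 days ≥ 90 days ✓; 38 hrs/wk ≥ 24 ✓; grade L2 ≥ L2 ✓; age 53 ≥ 18 ✓; not enrolled in Paid Sabbatical ✗ → not eligible.
Medical Plan — service 747 days ≥ 18 months (≈540 days) ✓; rating 2 < 3 ✗ → not eligible.
Home Office Allowance — status full-time ✓; service 747 days ≥ 6 months (≈180 days) ✓; site Reno ✗ (not Osaka or Spokane) → not eligible.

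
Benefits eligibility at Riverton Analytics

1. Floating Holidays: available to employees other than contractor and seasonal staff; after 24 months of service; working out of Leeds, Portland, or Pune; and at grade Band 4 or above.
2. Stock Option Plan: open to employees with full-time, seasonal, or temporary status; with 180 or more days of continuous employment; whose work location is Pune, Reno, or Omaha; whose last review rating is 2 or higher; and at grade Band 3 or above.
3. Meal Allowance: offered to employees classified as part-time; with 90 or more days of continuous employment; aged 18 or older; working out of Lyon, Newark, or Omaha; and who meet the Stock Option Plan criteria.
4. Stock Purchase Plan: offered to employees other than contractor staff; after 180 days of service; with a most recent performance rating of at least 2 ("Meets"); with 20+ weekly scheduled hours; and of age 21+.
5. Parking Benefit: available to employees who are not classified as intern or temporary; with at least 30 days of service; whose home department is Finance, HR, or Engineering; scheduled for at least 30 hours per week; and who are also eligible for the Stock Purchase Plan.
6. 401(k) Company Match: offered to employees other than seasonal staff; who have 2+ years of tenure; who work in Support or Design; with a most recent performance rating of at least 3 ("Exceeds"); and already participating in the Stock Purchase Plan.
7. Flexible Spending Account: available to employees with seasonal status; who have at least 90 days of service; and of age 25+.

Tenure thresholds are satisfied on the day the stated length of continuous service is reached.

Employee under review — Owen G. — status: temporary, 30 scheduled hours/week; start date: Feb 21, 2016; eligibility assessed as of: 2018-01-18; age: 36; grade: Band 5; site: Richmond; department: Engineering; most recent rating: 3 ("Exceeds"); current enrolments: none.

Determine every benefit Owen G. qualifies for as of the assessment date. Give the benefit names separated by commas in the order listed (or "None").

Service from Feb 21, 2016 to 2018-01-18: 697 days.
Floating Holidays — status temporary ✓ (not excluded); service 697 days < 24 months (≈720 days) ✗ → not eligible.
Stock Option Plan — status temporary ✓; service 697 days ≥ 180 days ✓; site Richmond ✗ (not Pune, Reno, or Omaha) → not eligible.
Meal Allowance — status temporary ✗ (requires part-time) → not eligible.
Stock Purchase Plan — status temporary ✓ (not excluded); service 697 days ≥ 180 days ✓; rating 3 ≥ 2 ✓; 30 hrs/wk ≥ 20 ✓; age 36 ≥ 21 ✓ → eligible.
Parking Benefit — status temporary ✗ (excluded) → not eligible.
401(k) Company Match — status temporary ✓ (not excluded); service 697 days < 2 years (≈730 days) ✗ → not eligible.
Flexible Spending Account — status temporary ✗ (requires seasonal) → not eligible.

Stock Purchase Plan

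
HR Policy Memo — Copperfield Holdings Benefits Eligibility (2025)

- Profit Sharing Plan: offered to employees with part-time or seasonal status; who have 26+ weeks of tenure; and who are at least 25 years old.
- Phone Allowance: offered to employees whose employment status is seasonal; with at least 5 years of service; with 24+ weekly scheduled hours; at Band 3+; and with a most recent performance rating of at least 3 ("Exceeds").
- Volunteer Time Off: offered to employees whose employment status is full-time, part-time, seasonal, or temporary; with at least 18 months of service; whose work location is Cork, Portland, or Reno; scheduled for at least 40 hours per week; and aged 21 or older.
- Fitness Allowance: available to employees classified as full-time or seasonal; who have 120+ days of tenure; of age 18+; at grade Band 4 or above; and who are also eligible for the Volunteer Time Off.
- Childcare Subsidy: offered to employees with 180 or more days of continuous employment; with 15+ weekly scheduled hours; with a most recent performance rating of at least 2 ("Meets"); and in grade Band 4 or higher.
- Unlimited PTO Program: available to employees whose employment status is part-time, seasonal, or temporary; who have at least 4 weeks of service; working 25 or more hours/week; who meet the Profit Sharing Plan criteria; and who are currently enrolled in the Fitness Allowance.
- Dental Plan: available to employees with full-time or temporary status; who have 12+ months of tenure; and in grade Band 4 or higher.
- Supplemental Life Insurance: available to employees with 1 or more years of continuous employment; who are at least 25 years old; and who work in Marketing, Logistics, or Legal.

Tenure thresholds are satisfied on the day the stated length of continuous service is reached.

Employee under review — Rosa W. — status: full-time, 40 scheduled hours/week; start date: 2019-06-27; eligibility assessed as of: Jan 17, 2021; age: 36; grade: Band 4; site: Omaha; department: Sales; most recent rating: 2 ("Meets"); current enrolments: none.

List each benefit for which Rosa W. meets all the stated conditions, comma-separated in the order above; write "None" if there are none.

Childcare Subsidy, Dental Plan

Service from 2019-06-27 to Jan 17, 2021: 570 days.
Profit Sharing Plan — status full-time ✗ (requires part-time or seasonal) → not eligible.
Phone Allowance — status full-time ✗ (requires seasonal) → not eligible.
Volunteer Time Off — status full-time ✓; service 570 days ≥ 18 months (≈540 days) ✓; site Omaha ✗ (not Cork, Portland, or Reno) → not eligible.
Fitness Allowance — status full-time ✓; service 570 days ≥ 120 days ✓; age 36 ≥ 18 ✓; grade Band 4 ≥ Band 4 ✓; not eligible for Volunteer Time Off ✗ → not eligible.
Childcare Subsidy — service 570 days ≥ 180 days ✓; 40 hrs/wk ≥ 15 ✓; rating 2 ≥ 2 ✓; grade Band 4 ≥ Band 4 ✓ → eligible.
Unlimited PTO Program — status full-time ✗ (requires part-time, seasonal, or temporary) → not eligible.
Dental Plan — status full-time ✓; service 570 days ≥ 12 months (≈360 days) ✓; grade Band 4 ≥ Band 4 ✓ → eligible.
Supplemental Life Insurance — service 570 days ≥ 1 year (≈365 days) ✓; age 36 ≥ 25 ✓; dept Sales ✗ → not eligible.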